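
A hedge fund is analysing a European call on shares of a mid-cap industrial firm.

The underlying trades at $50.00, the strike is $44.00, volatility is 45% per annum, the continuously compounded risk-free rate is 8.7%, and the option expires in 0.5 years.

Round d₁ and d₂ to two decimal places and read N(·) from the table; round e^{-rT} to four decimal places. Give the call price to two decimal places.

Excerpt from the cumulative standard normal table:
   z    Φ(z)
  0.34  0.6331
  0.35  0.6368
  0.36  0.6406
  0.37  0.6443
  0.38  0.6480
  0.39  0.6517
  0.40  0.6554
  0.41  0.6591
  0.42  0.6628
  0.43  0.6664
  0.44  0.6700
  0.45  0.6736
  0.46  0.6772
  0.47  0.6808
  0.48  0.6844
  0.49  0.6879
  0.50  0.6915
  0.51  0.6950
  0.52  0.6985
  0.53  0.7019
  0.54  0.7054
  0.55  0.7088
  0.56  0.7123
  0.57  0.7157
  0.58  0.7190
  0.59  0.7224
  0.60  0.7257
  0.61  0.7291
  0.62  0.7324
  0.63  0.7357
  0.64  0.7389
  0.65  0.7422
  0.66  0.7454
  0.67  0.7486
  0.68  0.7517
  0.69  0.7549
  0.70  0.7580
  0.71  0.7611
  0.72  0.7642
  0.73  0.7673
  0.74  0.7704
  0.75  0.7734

$10.60

σ√T = 0.45·√0.5 = 0.3182
d₁ = [ln(50/44) + (0.087 + ½·0.45²)·0.5] / (σ√T) = (0.1278 + 0.0941) / 0.3182 = 0.6975 ≈ 0.70
d₂ = 0.6975 − 0.3182 = 0.3793 ≈ 0.38
exp(−rT) = exp(−0.087·0.5) = 0.9574
N(d₁) = N(0.70) = 0.7580;  N(d₂) = N(0.38) = 0.6480
C = 50·0.7580 − 44·0.9574·0.6480 = 37.9000 − 27.2974 = 10.6026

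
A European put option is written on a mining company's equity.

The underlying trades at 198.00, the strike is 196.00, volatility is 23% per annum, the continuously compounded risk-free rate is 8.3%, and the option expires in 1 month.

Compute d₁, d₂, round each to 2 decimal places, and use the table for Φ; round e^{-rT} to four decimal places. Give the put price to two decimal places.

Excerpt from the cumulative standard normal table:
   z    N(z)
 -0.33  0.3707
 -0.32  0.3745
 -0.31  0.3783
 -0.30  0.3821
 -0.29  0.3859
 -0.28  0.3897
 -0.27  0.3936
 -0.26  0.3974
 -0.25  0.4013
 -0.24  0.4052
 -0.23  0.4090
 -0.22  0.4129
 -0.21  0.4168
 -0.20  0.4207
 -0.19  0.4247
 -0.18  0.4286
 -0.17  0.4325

T = 0.08333;  σ√T = 0.0664
d₁ = [ln(198/196) + (0.083 + 0.23²/2)·0.08333] / 0.0664 = [0.0102 + 0.0091] / 0.0664 = 0.2903 ⇒ 0.29
d₂ = d₁ − σ√T = 0.2903 − 0.0664 = 0.2239 ⇒ 0.22
exp(−rT) = exp(−0.083·0.08333) = 0.9931
N(−d₂) = N(-0.22) = 0.4129;  N(−d₁) = N(-0.29) = 0.3859
P = 196·0.9931·0.4129 − 198·0.3859 = 80.3700 − 76.4082 = 3.9618

3.96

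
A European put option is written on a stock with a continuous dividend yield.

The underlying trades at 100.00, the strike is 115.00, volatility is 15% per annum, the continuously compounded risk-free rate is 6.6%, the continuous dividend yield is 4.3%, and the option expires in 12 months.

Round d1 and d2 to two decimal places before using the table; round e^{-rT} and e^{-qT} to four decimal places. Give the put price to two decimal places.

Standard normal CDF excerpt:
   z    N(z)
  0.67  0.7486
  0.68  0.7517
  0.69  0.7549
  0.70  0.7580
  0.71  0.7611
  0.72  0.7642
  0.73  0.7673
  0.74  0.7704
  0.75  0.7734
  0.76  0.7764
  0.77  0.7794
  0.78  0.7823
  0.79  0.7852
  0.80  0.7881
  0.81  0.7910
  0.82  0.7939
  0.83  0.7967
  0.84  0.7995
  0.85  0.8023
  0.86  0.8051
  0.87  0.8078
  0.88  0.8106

13.76

σ√T = 0.15·√1 = 0.1500
ln(S/K) + (r − q + σ²/2)T = ln(100/115) + (0.066 − 0.043 + 0.15²/2)·1 = -0.1398 + 0.0343 = -0.1055
d₁ = -0.1055 / 0.1500 = -0.7034 which rounds to -0.70
d₂ = d₁ − σ√T = -0.7034 − 0.1500 = -0.8534 which rounds to -0.85
exp(−qT) = exp(−0.043·1) = 0.9579;  exp(−rT) = exp(−0.066·1) = 0.9361
N(−d₂) = N(0.85) = 0.8023;  N(−d₁) = N(0.70) = 0.7580
P = 115·0.9361·0.8023 − 100·0.9579·0.7580 = 86.3688 − 72.6088 = 13.7600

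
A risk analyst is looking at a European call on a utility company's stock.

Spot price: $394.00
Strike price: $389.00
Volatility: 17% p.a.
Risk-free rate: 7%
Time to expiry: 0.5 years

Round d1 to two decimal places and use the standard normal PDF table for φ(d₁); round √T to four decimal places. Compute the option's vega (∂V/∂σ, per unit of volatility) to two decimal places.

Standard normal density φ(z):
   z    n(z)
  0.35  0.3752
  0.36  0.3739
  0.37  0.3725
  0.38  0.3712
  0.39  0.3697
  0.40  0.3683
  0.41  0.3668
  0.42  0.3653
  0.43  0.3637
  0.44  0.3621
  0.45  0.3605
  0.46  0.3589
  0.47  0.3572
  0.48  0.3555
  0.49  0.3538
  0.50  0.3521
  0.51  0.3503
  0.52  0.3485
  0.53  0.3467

99.99

σ√T = 0.17·√0.5 = 0.1202
d₁ = [ln(394/389) + (0.07 + 0.17²/2)·0.5] / 0.1202 = [0.0128 + 0.0422] / 0.1202 = 0.4575 ⇒ 0.46
√T = √0.5 = 0.7071
φ(d₁) = φ(0.46) = 0.3589
vega = S·φ(d₁)·√T = 394·0.3589·0.7071 = 99.9886
(The put has the same vega.)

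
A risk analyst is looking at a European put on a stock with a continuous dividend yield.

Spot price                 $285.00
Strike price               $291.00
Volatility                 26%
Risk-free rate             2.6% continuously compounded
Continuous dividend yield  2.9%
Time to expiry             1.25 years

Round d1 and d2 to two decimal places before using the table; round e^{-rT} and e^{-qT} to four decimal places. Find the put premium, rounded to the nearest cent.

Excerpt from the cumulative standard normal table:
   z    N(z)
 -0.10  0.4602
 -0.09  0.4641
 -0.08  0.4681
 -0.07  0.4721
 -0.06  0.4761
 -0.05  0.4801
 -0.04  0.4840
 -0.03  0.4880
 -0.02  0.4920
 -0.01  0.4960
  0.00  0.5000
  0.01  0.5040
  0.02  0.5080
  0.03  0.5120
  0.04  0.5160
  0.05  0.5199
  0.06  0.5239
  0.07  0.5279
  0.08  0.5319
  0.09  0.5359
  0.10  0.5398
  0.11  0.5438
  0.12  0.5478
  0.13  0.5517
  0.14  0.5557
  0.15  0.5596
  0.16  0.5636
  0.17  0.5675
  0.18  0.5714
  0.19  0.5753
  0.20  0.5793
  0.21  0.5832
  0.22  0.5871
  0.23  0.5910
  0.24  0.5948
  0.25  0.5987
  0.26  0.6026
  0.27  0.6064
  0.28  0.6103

$35.62

T = 1.25;  σ√T = 0.2907
d₁ = [ln(285/291) + (0.026 − 0.029 + ½·0.26²)·1.25] / (σ√T) = (-0.0208 + 0.0385) / 0.2907 = 0.0608 which rounds to 0.06
d₂ = 0.0608 − 0.2907 = -0.2299 which rounds to -0.23
exp(−qT) = exp(−0.029·1.25) = 0.9644;  exp(−rT) = exp(−0.026·1.25) = 0.9680
N(−d₂) = N(0.23) = 0.5910;  N(−d₁) = N(-0.06) = 0.4761
P = 291·0.9680·0.5910 − 285·0.9644·0.4761 = 166.4776 − 130.8580 = 35.6196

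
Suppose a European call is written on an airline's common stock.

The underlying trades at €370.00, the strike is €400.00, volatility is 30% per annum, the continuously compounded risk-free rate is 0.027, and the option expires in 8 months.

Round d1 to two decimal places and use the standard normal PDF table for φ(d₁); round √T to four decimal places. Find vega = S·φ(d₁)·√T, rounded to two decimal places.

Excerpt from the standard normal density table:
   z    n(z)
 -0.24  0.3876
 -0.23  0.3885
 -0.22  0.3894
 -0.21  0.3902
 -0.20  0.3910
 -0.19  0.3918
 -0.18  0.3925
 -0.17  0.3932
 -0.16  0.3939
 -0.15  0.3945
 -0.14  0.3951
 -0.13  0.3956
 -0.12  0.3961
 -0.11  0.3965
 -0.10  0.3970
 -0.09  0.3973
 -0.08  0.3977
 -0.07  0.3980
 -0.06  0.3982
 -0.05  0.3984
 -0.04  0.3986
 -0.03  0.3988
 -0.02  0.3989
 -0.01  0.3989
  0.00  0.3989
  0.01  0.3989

119.66

T = 0.6667;  σ√T = 0.2449
d₁ = [ln(370/400) + (0.027 + ½·0.3²)·0.6667] / (σ√T) = (-0.0780 + 0.0480) / 0.2449 = -0.1223 ⇒ -0.12
√T = √0.6667 = 0.8165
φ(d₁) = φ(-0.12) = 0.3961
vega = S·φ(d₁)·√T = 370·0.3961·0.8165 = 119.6638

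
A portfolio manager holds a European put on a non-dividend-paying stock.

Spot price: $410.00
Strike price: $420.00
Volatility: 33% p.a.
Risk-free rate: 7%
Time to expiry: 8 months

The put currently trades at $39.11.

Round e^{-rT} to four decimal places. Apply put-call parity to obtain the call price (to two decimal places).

$48.26

e^(−rT) = e^(−0.07·0.6667) = 0.9544
Put-call parity: C − P = S − K·e^(−rT) = 410 − 420·0.9544 = 410 − 400.8480 = 9.1520
C = P + (C − P) = 39.11 + (9.1520) = 48.2620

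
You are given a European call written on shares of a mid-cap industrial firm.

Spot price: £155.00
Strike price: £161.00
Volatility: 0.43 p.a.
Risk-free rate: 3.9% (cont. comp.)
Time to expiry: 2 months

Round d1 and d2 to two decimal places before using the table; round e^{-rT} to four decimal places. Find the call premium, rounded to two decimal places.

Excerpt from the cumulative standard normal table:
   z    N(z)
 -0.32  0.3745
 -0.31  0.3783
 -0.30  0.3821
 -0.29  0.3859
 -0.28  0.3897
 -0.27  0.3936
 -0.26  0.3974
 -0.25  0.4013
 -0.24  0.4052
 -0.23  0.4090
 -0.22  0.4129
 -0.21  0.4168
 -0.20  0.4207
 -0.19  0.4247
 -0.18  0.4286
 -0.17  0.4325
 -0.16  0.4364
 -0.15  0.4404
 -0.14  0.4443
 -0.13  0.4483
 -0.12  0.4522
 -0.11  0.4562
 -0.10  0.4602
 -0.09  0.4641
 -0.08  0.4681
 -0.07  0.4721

σ√T = 0.43 × 0.4082 = 0.1755
d₁ = [ln(155/161) + (0.039 + ½·0.43²)·0.1667] / (σ√T) = (-0.0380 + 0.0219) / 0.1755 = -0.0915 → -0.09
d₂ = -0.0915 − 0.1755 = -0.2671 → -0.27
exp(−rT) = exp(−0.039·0.1667) = 0.9935
N(d₁) = N(-0.09) = 0.4641;  N(d₂) = N(-0.27) = 0.3936
C = 155·0.4641 − 161·0.9935·0.3936 = 71.9355 − 62.9577 = 8.9778

£8.98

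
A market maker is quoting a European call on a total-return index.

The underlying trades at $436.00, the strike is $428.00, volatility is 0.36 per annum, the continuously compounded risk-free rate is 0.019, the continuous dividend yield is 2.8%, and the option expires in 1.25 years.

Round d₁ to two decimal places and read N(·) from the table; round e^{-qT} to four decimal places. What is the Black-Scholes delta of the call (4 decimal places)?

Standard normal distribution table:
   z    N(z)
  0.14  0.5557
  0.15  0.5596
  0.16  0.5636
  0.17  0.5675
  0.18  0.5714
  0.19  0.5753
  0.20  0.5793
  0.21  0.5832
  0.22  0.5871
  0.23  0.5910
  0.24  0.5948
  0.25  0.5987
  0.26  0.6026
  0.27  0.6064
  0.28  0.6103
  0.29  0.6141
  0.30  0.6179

0.5669

σ√T = 0.36 × 1.1180 = 0.4025
d₁ = [ln(436/428) + (0.019 − 0.028 + 0.36²/2)·1.25] / 0.4025 = [0.0185 + 0.0697] / 0.4025 = 0.2193 ≈ 0.22
N(d₁) = N(0.22) = 0.5871
Δ_call = e^(−qT)·N(d₁) = 0.9656·0.5871 = 0.5669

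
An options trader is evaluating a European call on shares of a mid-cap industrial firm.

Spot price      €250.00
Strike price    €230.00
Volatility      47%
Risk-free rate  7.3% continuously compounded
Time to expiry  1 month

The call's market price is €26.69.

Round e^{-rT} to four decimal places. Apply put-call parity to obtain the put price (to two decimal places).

€5.29

exp(−rT) = exp(−0.073·0.08333) = 0.9939
Put-call parity: C − P = S − K·e^(−rT) = 250 − 230·0.9939 = 250 − 228.5970 = 21.4030
P = C − (C − P) = 26.69 − (21.4030) = 5.2870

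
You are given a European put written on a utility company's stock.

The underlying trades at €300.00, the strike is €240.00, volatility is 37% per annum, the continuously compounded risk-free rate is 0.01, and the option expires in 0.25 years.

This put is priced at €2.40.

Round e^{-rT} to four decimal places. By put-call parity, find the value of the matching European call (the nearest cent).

€63.00

exp(−rT) = exp(−0.01·0.25) = 0.9975
Put-call parity: C − P = S − K·e^(−rT) = 300 − 240·0.9975 = 300 − 239.4000 = 60.6000
C = P + (C − P) = 2.40 + (60.6000) = 63.0000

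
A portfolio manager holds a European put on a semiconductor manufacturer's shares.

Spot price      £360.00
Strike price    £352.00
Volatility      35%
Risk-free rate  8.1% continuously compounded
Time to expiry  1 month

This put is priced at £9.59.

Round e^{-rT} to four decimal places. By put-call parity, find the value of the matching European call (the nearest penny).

exp(−rT) = exp(−0.081·0.08333) = 0.9933
Put-call parity: C − P = S − K·e^(−rT) = 360 − 352·0.9933 = 360 − 349.6416 = 10.3584
C = P + (C − P) = 9.59 + (10.3584) = 19.9484

£19.95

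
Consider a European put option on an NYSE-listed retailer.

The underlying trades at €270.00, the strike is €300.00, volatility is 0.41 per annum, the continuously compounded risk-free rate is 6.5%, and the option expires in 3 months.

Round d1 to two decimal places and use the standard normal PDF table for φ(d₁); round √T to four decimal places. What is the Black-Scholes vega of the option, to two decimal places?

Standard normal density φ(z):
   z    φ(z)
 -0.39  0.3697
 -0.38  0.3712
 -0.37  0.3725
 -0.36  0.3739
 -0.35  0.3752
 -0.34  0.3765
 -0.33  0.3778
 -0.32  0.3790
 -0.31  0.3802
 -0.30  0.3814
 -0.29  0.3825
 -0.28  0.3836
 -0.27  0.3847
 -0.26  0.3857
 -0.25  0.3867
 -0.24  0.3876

51.00

σ√T = 0.41·√0.25 = 0.2050
d₁ = [ln(270/300) + (0.065 + 0.41²/2)·0.25] / 0.2050 = [-0.1054 + 0.0373] / 0.2050 = -0.3322 which rounds to -0.33
√T = √0.25 = 0.5000
φ(d₁) = φ(-0.33) = 0.3778
vega = S·φ(d₁)·√T = 270·0.3778·0.5000 = 51.0030
(Call and put vega coincide under Black-Scholes.)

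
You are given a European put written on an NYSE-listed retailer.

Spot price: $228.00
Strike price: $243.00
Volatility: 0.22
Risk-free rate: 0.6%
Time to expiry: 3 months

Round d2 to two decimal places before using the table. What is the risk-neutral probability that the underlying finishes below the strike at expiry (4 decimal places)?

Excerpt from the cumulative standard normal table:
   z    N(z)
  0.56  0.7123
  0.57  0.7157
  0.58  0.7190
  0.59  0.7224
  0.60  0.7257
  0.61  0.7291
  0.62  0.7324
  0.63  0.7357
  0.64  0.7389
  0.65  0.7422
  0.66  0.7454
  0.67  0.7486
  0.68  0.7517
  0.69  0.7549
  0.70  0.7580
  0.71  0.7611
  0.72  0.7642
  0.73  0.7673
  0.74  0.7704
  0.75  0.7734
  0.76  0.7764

σ√T = 0.22·√0.25 = 0.1100
d₁ = [ln(228/243) + (0.006 + 0.22²/2)·0.25] / 0.1100 = [-0.0637 + 0.0075] / 0.1100 = -0.5106 which rounds to -0.51
d₂ = d₁ − σ√T = -0.5106 − 0.1100 = -0.6206 which rounds to -0.62
Pr(exercise) under Q = N(−d₂) = N(0.62) = 0.7324

0.7324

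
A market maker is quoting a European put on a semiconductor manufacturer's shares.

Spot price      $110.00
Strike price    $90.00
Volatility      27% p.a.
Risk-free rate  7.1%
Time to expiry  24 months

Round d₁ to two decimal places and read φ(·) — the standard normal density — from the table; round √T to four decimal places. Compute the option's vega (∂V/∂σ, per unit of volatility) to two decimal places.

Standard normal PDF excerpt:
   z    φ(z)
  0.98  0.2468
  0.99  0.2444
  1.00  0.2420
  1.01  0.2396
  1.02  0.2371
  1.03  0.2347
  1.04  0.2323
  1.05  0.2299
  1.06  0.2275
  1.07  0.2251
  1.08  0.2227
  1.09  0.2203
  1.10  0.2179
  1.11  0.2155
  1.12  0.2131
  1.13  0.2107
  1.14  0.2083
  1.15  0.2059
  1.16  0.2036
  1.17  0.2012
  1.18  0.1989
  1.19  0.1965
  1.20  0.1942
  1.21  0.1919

T = 2;  σ√T = 0.3818
d₁ = [ln(110/90) + (0.071 + ½·0.27²)·2] / (σ√T) = (0.2007 + 0.2149) / 0.3818 = 1.0883 → 1.09
√T = √2 = 1.4142
φ(d₁) = φ(1.09) = 0.2203
vega = S·φ(d₁)·√T = 110·0.2203·1.4142 = 34.2703

34.27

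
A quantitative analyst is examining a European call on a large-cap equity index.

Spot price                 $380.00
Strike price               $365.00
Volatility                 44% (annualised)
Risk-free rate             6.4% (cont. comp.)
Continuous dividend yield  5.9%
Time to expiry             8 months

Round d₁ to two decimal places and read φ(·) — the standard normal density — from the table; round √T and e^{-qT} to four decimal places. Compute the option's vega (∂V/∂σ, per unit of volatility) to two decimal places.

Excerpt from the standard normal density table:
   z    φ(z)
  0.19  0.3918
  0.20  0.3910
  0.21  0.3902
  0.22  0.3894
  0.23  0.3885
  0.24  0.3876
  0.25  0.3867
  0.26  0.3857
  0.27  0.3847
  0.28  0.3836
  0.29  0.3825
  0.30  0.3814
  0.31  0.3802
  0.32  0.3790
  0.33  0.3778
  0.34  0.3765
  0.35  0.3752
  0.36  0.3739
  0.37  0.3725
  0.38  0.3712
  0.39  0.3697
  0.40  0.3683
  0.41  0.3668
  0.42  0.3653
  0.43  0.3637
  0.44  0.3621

σ√T = 0.44 × 0.8165 = 0.3593
d₁ = [ln(380/365) + (0.064 − 0.059 + ½·0.44²)·0.6667] / (σ√T) = (0.0403 + 0.0679) / 0.3593 = 0.3010 ≈ 0.30
√T = √0.6667 = 0.8165
φ(d₁) = φ(0.30) = 0.3814
e^(−qT) = e^(−0.059·0.6667) = 0.9614
vega = S·e^(−qT)·φ(d₁)·√T = 380·0.9614·0.3814·0.8165 = 113.7692

113.77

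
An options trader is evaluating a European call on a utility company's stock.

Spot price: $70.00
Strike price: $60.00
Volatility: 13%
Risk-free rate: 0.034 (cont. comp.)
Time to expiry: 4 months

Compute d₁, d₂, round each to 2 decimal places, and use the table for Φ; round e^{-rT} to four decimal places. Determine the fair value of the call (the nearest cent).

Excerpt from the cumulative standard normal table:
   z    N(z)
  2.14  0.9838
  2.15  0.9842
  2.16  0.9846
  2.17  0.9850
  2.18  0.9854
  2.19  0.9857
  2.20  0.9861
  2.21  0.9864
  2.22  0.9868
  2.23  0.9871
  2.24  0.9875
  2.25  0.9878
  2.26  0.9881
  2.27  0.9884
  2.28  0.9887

σ√T = 0.13 × 0.5774 = 0.0751
d₁ = [ln(70/60) + (0.034 + ½·0.13²)·0.3333] / (σ√T) = (0.1542 + 0.0141) / 0.0751 = 2.2423 ≈ 2.24
d₂ = 2.2423 − 0.0751 = 2.1673 ≈ 2.17
e^(−rT) = e^(−0.034·0.3333) = 0.9887
N(d₁) = N(2.24) = 0.9875;  N(d₂) = N(2.17) = 0.9850
C = 70·0.9875 − 60·0.9887·0.9850 = 69.1250 − 58.4322 = 10.6928

$10.69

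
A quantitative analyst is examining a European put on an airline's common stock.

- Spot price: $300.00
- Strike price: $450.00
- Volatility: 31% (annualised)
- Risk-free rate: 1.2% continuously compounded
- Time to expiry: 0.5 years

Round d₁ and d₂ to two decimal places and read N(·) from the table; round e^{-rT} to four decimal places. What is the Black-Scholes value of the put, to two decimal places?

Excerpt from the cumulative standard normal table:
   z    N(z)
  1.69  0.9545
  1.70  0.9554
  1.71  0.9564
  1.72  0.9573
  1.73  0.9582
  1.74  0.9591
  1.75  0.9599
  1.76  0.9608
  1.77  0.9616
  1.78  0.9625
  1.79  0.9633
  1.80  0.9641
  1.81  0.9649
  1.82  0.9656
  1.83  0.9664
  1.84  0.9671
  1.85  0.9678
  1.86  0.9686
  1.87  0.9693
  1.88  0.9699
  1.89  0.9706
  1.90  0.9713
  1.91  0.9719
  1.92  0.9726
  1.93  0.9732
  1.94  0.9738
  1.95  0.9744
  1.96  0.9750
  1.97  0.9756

σ√T = 0.31 × 0.7071 = 0.2192
d₁ = [ln(300/450) + (0.012 + ½·0.31²)·0.5] / (σ√T) = (-0.4055 + 0.0300) / 0.2192 = -1.7127 which rounds to -1.71
d₂ = -1.7127 − 0.2192 = -1.9320 which rounds to -1.93
exp(−rT) = exp(−0.012·0.5) = 0.9940
N(−d₂) = N(1.93) = 0.9732;  N(−d₁) = N(1.71) = 0.9564
P = 450·0.9940·0.9732 − 300·0.9564 = 435.3124 − 286.9200 = 148.3924

$148.39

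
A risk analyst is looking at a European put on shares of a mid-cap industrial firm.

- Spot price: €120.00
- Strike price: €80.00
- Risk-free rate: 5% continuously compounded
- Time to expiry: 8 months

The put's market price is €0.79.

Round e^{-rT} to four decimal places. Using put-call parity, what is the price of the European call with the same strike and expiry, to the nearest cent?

€43.41

exp(−rT) = exp(−0.05·0.6667) = 0.9672
Put-call parity: C − P = S − K·e^(−rT) = 120 − 80·0.9672 = 120 − 77.3760 = 42.6240
C = P + (C − P) = 0.79 + (42.6240) = 43.4140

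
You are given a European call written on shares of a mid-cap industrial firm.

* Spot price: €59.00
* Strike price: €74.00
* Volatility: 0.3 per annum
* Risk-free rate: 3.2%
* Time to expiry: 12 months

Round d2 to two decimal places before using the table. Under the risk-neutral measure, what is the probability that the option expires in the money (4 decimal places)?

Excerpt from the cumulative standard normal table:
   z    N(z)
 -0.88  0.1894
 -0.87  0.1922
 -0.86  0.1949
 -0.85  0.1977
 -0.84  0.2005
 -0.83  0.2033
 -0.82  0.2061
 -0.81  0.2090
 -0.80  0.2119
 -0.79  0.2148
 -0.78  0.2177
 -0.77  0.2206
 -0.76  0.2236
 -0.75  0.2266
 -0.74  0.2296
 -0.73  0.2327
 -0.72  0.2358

T = 1;  σ√T = 0.3000
d₁ = [ln(59/74) + (0.032 + 0.3²/2)·1] / 0.3000 = [-0.2265 + 0.0770] / 0.3000 = -0.4984 ≈ -0.50
d₂ = d₁ − σ√T = -0.4984 − 0.3000 = -0.7984 ≈ -0.80
Pr(exercise) under Q = N(d₂) = 0.2119

0.2119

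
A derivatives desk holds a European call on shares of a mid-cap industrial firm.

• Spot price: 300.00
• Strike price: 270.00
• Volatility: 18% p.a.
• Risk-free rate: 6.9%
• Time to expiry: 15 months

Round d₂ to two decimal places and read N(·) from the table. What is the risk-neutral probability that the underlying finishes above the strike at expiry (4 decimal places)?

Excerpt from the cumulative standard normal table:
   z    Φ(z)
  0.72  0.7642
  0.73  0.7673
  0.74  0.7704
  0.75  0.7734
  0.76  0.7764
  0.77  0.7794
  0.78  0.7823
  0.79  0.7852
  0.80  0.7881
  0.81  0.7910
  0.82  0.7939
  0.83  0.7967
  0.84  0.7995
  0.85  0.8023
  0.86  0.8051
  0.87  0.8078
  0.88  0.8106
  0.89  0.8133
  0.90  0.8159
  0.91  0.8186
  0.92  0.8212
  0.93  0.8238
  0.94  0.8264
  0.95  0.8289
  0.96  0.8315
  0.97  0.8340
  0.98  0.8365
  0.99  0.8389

σ√T = 0.18·√1.25 = 0.2012
d₁ = [ln(300/270) + (0.069 + ½·0.18²)·1.25] / (σ√T) = (0.1054 + 0.1065) / 0.2012 = 1.0527 → 1.05
d₂ = 1.0527 − 0.2012 = 0.8515 → 0.85
Risk-neutral Pr[S_T > K] = N(d₂) = N(0.85) = 0.8023

0.8023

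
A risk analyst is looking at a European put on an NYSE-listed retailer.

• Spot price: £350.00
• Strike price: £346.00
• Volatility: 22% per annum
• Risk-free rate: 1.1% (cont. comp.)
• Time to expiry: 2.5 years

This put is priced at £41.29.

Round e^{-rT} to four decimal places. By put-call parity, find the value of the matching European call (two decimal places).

exp(−rT) = exp(−0.011·2.5) = 0.9729
Put-call parity: C − P = S − K·e^(−rT) = 350 − 346·0.9729 = 350 − 336.6234 = 13.3766
C = P + (C − P) = 41.29 + (13.3766) = 54.6666

£54.67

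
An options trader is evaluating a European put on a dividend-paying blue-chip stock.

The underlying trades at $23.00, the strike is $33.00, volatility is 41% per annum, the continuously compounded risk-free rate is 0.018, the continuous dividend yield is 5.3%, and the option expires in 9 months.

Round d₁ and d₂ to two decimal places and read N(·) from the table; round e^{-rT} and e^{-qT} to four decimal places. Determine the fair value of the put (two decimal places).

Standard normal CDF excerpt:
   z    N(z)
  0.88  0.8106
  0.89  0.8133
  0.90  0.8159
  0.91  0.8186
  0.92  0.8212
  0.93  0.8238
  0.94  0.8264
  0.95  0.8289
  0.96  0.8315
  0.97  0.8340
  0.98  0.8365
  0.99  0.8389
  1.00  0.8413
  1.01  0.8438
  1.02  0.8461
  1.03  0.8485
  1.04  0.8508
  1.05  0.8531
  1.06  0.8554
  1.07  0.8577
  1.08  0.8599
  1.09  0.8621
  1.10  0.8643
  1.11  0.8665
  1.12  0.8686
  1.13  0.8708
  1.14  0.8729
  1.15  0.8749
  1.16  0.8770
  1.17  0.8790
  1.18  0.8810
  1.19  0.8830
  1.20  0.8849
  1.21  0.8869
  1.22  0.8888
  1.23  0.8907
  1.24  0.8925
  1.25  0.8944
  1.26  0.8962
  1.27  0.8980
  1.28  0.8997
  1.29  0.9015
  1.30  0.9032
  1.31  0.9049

σ√T = 0.41 × 0.8660 = 0.3551
d₁ = [ln(23/33) + (0.018 − 0.053 + ½·0.41²)·0.75] / (σ√T) = (-0.3610 + 0.0368) / 0.3551 = -0.9131 ⇒ -0.91
d₂ = -0.9131 − 0.3551 = -1.2682 ⇒ -1.27
e^(−qT) = e^(−0.053·0.75) = 0.9610;  e^(−rT) = e^(−0.018·0.75) = 0.9866
N(−d₂) = N(1.27) = 0.8980;  N(−d₁) = N(0.91) = 0.8186
P = 33·0.9866·0.8980 − 23·0.9610·0.8186 = 29.2369 − 18.0935 = 11.1434

$11.14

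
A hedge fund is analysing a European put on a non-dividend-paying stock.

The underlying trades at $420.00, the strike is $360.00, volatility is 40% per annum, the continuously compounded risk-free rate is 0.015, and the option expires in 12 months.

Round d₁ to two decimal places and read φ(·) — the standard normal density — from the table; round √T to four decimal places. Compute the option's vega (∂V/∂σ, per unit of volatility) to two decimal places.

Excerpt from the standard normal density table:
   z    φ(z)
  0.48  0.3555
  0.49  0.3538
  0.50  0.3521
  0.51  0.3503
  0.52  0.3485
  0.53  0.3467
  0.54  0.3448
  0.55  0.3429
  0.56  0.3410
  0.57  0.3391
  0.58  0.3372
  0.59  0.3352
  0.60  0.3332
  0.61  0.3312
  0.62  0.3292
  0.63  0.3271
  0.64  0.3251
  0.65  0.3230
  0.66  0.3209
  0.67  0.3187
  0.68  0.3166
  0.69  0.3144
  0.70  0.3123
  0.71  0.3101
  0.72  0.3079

σ√T = 0.4·√1 = 0.4000
d₁ = [ln(420/360) + (0.015 + 0.4²/2)·1] / 0.4000 = [0.1542 + 0.0950] / 0.4000 = 0.6229 which rounds to 0.62
√T = √1 = 1.0000
φ(d₁) = φ(0.62) = 0.3292
vega = S·φ(d₁)·√T = 420·0.3292·1.0000 = 138.2640
(Call and put vega coincide under Black-Scholes.)

138.26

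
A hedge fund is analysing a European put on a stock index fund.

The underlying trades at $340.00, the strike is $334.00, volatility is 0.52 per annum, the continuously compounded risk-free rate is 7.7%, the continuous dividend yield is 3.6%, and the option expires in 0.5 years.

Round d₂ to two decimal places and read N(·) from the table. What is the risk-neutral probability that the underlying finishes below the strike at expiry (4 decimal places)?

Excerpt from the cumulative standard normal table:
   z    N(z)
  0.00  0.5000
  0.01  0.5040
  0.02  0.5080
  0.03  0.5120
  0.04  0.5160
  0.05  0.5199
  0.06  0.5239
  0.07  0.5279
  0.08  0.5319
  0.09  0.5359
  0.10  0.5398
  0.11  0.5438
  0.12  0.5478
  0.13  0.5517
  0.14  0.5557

0.5319

σ√T = 0.52 × 0.7071 = 0.3677
ln(S/K) + (r − q + σ²/2)T = ln(340/334) + (0.077 − 0.036 + 0.52²/2)·0.5 = 0.0178 + 0.0881 = 0.1059
d₁ = 0.1059 / 0.3677 = 0.2880 ≈ 0.29
d₂ = d₁ − σ√T = 0.2880 − 0.3677 = -0.0797 ≈ -0.08
Pr(exercise) under Q = N(−d₂) = N(0.08) = 0.5319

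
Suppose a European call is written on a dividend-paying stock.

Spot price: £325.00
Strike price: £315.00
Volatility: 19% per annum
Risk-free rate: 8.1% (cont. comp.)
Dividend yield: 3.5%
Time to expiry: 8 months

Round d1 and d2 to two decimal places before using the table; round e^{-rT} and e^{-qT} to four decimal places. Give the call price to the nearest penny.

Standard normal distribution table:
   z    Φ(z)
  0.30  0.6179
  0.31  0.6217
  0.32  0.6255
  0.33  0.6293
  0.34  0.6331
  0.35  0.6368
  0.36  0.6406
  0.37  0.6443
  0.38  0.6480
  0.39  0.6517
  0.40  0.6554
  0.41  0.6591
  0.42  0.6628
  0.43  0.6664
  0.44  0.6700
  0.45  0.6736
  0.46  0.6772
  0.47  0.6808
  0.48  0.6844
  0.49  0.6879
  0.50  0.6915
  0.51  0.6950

σ√T = 0.19·√0.6667 = 0.1551
d₁ = [ln(325/315) + (0.081 − 0.035 + 0.19²/2)·0.6667] / 0.1551 = [0.0313 + 0.0427] / 0.1551 = 0.4767 ⇒ 0.48
d₂ = d₁ − σ√T = 0.4767 − 0.1551 = 0.3216 ⇒ 0.32
exp(−qT) = exp(−0.035·0.6667) = 0.9769;  exp(−rT) = exp(−0.081·0.6667) = 0.9474
C = 325·0.9769·N(0.48) − 315·0.9474·N(0.32) = 325·0.9769·0.6844 − 315·0.9474·0.6255 = 217.2919 − 186.6686 = 30.6233

£30.62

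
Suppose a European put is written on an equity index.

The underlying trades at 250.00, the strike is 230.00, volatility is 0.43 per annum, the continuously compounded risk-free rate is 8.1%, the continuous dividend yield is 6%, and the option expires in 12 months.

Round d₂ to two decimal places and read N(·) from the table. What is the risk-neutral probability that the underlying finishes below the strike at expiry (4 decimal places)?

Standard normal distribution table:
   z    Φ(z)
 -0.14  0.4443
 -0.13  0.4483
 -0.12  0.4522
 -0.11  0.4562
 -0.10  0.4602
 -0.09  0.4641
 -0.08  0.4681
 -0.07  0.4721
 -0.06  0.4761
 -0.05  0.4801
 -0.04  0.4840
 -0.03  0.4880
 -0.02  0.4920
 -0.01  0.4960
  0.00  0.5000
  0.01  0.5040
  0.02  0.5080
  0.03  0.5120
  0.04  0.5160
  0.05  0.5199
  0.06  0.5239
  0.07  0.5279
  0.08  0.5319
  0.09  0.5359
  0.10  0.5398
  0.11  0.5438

T = 1;  σ√T = 0.4300
d₁ = [ln(250/230) + (0.081 − 0.06 + 0.43²/2)·1] / 0.4300 = [0.0834 + 0.1134] / 0.4300 = 0.4577 which rounds to 0.46
d₂ = d₁ − σ√T = 0.4577 − 0.4300 = 0.0277 which rounds to 0.03
Pr(exercise) under Q = N(−d₂) = N(-0.03) = 0.4880

0.4880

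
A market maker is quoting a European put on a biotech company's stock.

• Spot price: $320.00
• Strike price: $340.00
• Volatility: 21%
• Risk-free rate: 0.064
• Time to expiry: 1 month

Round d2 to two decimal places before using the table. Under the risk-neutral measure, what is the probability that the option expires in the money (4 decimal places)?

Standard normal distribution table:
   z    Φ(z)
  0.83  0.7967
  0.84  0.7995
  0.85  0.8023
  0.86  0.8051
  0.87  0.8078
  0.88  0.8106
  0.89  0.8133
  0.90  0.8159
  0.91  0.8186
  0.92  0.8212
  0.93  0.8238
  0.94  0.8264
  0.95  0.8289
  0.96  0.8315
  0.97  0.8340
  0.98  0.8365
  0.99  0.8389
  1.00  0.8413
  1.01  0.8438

0.8264

T = 0.08333;  σ√T = 0.0606
d₁ = [ln(320/340) + (0.064 + 0.21²/2)·0.08333] / 0.0606 = [-0.0606 + 0.0072] / 0.0606 = -0.8818 → -0.88
d₂ = d₁ − σ√T = -0.8818 − 0.0606 = -0.9424 → -0.94
Pr(exercise) under Q = N(−d₂) = N(0.94) = 0.8264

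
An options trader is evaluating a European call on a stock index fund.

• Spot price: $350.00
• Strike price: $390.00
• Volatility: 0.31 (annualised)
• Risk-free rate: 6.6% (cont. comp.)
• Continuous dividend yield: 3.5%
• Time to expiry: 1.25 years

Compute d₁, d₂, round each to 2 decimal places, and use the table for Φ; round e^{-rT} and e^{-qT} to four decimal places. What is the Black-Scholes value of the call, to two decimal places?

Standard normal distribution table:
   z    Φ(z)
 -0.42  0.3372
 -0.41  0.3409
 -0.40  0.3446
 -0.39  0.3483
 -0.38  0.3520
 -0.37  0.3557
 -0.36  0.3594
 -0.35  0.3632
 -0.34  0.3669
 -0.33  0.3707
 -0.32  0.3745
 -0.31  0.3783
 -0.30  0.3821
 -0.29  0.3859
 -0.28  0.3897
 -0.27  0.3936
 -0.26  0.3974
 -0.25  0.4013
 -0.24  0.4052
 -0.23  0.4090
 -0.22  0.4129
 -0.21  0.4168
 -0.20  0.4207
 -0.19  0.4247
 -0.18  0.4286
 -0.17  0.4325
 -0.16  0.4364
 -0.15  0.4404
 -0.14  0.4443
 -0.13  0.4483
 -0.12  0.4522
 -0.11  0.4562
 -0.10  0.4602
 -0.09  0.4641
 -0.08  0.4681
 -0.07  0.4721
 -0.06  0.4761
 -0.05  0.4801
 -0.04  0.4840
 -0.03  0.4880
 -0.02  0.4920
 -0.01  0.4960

$35.75

σ√T = 0.31 × 1.1180 = 0.3466
d₁ = [ln(350/390) + (0.066 − 0.035 + 0.31²/2)·1.25] / 0.3466 = [-0.1082 + 0.0988] / 0.3466 = -0.0271 ⇒ -0.03
d₂ = d₁ − σ√T = -0.0271 − 0.3466 = -0.3737 ⇒ -0.37
e^(−qT) = e^(−0.035·1.25) = 0.9572;  e^(−rT) = e^(−0.066·1.25) = 0.9208
N(d₁) = N(-0.03) = 0.4880;  N(d₂) = N(-0.37) = 0.3557
C = 350·0.9572·0.4880 − 390·0.9208·0.3557 = 163.4898 − 127.7361 = 35.7536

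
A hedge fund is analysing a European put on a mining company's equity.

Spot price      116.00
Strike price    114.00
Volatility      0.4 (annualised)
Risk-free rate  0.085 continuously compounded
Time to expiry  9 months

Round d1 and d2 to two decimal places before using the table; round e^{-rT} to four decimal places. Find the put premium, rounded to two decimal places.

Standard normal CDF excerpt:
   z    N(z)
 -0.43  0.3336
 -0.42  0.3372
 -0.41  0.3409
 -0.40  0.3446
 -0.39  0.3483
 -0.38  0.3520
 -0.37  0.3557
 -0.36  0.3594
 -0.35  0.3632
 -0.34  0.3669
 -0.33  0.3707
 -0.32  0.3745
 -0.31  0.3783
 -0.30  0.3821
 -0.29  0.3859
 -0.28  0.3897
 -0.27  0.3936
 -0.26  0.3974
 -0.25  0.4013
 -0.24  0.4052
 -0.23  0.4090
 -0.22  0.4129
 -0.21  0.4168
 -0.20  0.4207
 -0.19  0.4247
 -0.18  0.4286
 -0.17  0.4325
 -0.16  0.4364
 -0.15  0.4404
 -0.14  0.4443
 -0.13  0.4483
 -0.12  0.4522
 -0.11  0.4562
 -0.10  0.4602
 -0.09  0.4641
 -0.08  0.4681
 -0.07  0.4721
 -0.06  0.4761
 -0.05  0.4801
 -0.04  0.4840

11.38

σ√T = 0.4·√0.75 = 0.3464
d₁ = [ln(116/114) + (0.085 + 0.4²/2)·0.75] / 0.3464 = [0.0174 + 0.1238] / 0.3464 = 0.4074 → 0.41
d₂ = d₁ − σ√T = 0.4074 − 0.3464 = 0.0610 → 0.06
exp(−rT) = exp(−0.085·0.75) = 0.9382
N(−d₂) = N(-0.06) = 0.4761;  N(−d₁) = N(-0.41) = 0.3409
P = 114·0.9382·0.4761 − 116·0.3409 = 50.9212 − 39.5444 = 11.3768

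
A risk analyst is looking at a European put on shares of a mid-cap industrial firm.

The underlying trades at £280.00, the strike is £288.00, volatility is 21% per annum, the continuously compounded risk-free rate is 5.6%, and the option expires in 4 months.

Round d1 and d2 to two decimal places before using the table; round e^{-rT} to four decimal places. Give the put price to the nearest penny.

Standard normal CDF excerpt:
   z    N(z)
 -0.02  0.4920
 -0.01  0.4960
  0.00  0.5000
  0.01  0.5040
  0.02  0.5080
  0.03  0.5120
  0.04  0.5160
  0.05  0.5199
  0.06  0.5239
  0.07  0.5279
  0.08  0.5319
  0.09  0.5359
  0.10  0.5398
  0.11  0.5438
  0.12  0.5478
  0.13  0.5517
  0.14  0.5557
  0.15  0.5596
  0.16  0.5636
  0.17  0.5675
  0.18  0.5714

σ√T = 0.21·√0.3333 = 0.1212
d₁ = [ln(280/288) + (0.056 + 0.21²/2)·0.3333] / 0.1212 = [-0.0282 + 0.0260] / 0.1212 = -0.0178 ⇒ -0.02
d₂ = d₁ − σ√T = -0.0178 − 0.1212 = -0.1390 ⇒ -0.14
exp(−rT) = exp(−0.056·0.3333) = 0.9815
N(−d₂) = N(0.14) = 0.5557;  N(−d₁) = N(0.02) = 0.5080
P = 288·0.9815·0.5557 − 280·0.5080 = 157.0808 − 142.2400 = 14.8408

£14.84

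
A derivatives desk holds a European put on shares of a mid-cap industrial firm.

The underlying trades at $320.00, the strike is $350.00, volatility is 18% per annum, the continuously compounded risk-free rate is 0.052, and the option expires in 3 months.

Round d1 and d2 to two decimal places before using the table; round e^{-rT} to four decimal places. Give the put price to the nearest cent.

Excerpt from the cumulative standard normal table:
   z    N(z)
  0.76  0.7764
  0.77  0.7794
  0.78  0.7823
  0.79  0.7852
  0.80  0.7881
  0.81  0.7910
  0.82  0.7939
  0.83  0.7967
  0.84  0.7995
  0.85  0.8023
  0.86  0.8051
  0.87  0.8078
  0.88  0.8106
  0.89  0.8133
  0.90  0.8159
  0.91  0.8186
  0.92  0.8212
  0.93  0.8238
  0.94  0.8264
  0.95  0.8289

$28.76

σ√T = 0.18 × 0.5000 = 0.0900
ln(S/K) + (r + σ²/2)T = ln(320/350) + (0.052 + 0.18²/2)·0.25 = -0.0896 + 0.0170 = -0.0726
d₁ = -0.0726 / 0.0900 = -0.8062 ⇒ -0.81
d₂ = d₁ − σ√T = -0.8062 − 0.0900 = -0.8962 ⇒ -0.90
exp(−rT) = exp(−0.052·0.25) = 0.9871
N(−d₂) = N(0.90) = 0.8159;  N(−d₁) = N(0.81) = 0.7910
P = 350·0.9871·0.8159 − 320·0.7910 = 281.8812 − 253.1200 = 28.7612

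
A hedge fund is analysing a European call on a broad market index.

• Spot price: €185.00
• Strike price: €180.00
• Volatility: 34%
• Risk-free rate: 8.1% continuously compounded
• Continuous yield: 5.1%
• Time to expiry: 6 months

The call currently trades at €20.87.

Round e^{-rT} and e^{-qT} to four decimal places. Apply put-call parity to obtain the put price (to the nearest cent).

e^(−qT) = e^(−0.051·0.5) = 0.9748;  e^(−rT) = e^(−0.081·0.5) = 0.9603
Put-call parity: C − P = S·e^(−qT) − K·e^(−rT) = 185·0.9748 − 180·0.9603 = 180.3380 − 172.8540 = 7.4840
P = C − (C − P) = 20.87 − (7.4840) = 13.3860

€13.39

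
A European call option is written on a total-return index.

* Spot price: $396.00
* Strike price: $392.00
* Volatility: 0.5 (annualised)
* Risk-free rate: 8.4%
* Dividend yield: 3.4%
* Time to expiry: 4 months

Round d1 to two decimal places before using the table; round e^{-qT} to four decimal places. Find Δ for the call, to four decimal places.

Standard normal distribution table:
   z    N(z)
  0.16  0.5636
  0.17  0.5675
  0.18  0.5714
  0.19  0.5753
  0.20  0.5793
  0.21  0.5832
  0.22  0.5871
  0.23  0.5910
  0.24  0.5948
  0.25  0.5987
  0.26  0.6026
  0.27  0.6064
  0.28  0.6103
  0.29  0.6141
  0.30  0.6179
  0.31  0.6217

0.5881

σ√T = 0.5 × 0.5774 = 0.2887
ln(S/K) + (r − q + σ²/2)T = ln(396/392) + (0.084 − 0.034 + 0.5²/2)·0.3333 = 0.0102 + 0.0583 = 0.0685
d₁ = 0.0685 / 0.2887 = 0.2372 which rounds to 0.24
N(d₁) = N(0.24) = 0.5948
Δ_call = exp(−qT)·N(d₁) = 0.9887·0.5948 = 0.5881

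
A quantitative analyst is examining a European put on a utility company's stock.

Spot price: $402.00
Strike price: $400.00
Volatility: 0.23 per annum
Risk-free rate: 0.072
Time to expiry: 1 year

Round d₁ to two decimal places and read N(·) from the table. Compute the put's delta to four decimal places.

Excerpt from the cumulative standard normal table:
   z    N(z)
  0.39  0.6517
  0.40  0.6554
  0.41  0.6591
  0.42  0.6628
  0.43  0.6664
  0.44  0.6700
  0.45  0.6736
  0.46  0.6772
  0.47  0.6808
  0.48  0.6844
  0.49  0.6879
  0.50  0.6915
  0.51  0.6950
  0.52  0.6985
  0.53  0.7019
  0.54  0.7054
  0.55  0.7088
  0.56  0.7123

T = 1;  σ√T = 0.2300
d₁ = [ln(402/400) + (0.072 + ½·0.23²)·1] / (σ√T) = (0.0050 + 0.0984) / 0.2300 = 0.4497 → 0.45
N(d₁) = N(0.45) = 0.6736
Δ_put = N(d₁) − 1 = 0.6736 − 1 = -0.3264

-0.3264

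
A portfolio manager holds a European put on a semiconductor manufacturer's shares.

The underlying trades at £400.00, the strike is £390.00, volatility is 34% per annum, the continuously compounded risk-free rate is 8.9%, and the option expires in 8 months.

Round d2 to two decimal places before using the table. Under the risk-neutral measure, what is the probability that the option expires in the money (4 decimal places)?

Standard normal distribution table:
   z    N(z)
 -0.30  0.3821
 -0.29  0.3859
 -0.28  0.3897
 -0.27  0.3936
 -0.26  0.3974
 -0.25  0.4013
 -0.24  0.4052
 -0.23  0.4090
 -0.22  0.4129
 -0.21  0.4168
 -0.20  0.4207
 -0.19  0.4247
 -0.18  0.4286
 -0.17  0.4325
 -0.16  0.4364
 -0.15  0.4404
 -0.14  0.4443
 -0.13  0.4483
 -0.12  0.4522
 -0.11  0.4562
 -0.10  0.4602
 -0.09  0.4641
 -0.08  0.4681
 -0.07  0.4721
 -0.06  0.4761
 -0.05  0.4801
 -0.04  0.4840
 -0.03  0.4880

T = 0.6667;  σ√T = 0.2776
d₁ = [ln(400/390) + (0.089 + ½·0.34²)·0.6667] / (σ√T) = (0.0253 + 0.0979) / 0.2776 = 0.4437 ⇒ 0.44
d₂ = 0.4437 − 0.2776 = 0.1661 ⇒ 0.17
Pr(exercise) under Q = N(−d₂) = N(-0.17) = 0.4325

0.4325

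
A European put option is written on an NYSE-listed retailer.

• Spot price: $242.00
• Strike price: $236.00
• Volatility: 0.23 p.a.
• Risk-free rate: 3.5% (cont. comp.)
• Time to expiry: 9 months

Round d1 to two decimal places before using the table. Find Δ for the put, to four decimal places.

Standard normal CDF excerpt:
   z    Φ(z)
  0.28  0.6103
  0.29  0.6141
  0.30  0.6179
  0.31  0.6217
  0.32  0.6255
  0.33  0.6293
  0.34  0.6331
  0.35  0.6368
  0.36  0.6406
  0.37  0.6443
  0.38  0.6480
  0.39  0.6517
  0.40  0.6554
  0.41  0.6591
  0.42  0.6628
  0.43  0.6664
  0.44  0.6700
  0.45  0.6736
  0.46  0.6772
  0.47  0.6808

-0.3594

T = 0.75;  σ√T = 0.1992
ln(S/K) + (r + σ²/2)T = ln(242/236) + (0.035 + 0.23²/2)·0.75 = 0.0251 + 0.0461 = 0.0712
d₁ = 0.0712 / 0.1992 = 0.3574 → 0.36
N(d₁) = N(0.36) = 0.6406
Δ_put = N(d₁) − 1 = 0.6406 − 1 = -0.3594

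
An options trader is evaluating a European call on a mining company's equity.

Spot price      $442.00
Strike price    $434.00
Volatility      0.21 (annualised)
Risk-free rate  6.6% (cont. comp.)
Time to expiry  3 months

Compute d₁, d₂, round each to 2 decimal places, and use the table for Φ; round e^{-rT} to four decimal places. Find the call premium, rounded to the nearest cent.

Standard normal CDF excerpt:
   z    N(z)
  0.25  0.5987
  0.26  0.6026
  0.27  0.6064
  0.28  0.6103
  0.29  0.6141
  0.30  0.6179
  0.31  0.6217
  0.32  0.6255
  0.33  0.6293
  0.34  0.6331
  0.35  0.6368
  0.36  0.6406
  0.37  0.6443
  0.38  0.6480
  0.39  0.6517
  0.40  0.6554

$25.89

T = 0.25;  σ√T = 0.1050
ln(S/K) + (r + σ²/2)T = ln(442/434) + (0.066 + 0.21²/2)·0.25 = 0.0183 + 0.0220 = 0.0403
d₁ = 0.0403 / 0.1050 = 0.3836 which rounds to 0.38
d₂ = d₁ − σ√T = 0.3836 − 0.1050 = 0.2786 which rounds to 0.28
e^(−rT) = e^(−0.066·0.25) = 0.9836
C = 442·N(0.38) − 434·0.9836·N(0.28) = 442·0.6480 − 434·0.9836·0.6103 = 286.4160 − 260.5263 = 25.8897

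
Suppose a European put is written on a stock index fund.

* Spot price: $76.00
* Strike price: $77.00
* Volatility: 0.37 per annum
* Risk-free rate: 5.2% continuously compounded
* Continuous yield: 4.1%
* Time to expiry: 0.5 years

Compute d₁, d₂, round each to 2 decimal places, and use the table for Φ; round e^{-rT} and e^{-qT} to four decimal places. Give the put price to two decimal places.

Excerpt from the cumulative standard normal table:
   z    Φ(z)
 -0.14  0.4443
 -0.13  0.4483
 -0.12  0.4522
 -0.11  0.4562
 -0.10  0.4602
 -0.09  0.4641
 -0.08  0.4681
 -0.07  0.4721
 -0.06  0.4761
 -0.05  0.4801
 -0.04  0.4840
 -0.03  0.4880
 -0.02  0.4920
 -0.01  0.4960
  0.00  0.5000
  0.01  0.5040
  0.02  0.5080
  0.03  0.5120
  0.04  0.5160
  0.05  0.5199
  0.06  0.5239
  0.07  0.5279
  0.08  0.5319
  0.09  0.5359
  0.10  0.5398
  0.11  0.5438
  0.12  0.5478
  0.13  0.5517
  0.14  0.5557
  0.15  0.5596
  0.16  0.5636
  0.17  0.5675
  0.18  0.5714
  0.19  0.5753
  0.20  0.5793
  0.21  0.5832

$8.02

σ√T = 0.37 × 0.7071 = 0.2616
d₁ = [ln(76/77) + (0.052 − 0.041 + ½·0.37²)·0.5] / (σ√T) = (-0.0131 + 0.0397) / 0.2616 = 0.1019 ≈ 0.10
d₂ = 0.1019 − 0.2616 = -0.1598 ≈ -0.16
exp(−qT) = exp(−0.041·0.5) = 0.9797;  exp(−rT) = exp(−0.052·0.5) = 0.9743
P = 77·0.9743·N(0.16) − 76·0.9797·N(-0.10) = 77·0.9743·0.5636 − 76·0.9797·0.4602 = 42.2819 − 34.2652 = 8.0167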